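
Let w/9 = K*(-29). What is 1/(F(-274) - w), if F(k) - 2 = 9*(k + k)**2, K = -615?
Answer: 1/2542223 ≈ 3.9336e-7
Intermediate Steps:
w = 160515 (w = 9*(-615*(-29)) = 9*17835 = 160515)
F(k) = 2 + 36*k**2 (F(k) = 2 + 9*(k + k)**2 = 2 + 9*(2*k)**2 = 2 + 9*(4*k**2) = 2 + 36*k**2)
1/(F(-274) - w) = 1/((2 + 36*(-274)**2) - 1*160515) = 1/((2 + 36*75076) - 160515) = 1/((2 + 2702736) - 160515) = 1/(2702738 - 160515) = 1/2542223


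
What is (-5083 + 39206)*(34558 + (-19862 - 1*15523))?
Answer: -28219721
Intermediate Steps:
(-5083 + 39206)*(34558 + (-19862 - 1*15523)) = 34123*(34558 + (-19862 - 15523)) = 34123*(34558 - 35385) = 34123*(-827) = -28219721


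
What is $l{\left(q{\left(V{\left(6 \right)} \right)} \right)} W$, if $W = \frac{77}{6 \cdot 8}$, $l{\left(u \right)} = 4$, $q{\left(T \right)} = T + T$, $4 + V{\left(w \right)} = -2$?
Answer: $\frac{77}{12} \approx 6.4167$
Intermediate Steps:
$V{\left(w \right)} = -6$ ($V{\left(w \right)} = -4 - 2 = -6$)
$q{\left(T \right)} = 2 T$
$W = \frac{77}{48} \approx 1.6042$
$l{\left(q{\left(V{\left(6 \right)} \right)} \right)} W = 4 \cdot \frac{77}{48} = \frac{77}{12}$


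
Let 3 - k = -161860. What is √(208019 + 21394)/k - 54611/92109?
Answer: -54611/92109 + √229413/161863 ≈ -0.58994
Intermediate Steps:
k = 161863 (k = 3 - 1*(-161860) = 3 + 161860 = 161863)
√(208019 + 21394)/k - 54611/92109 = √(208019 + 21394)/161863 - 54611/92109 = √229413*(1/161863) - 54611*1/92109 = √229413/161863 - 54611/92109 = -54611/92109 + √229413/161863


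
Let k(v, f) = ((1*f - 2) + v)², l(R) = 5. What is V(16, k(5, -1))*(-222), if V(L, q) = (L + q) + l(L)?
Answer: -5550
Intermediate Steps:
k(v, f) = (-2 + f + v)² (k(v, f) = ((f - 2) + v)² = ((-2 + f) + v)² = (-2 + f + v)²)
V(L, q) = 5 + L + q (V(L, q) = (L + q) + 5 = 5 + L + q)
V(16, k(5, -1))*(-222) = (5 + 16 + (-2 - 1 + 5)²)*(-222) = (5 + 16 + 2²)*(-222) = (5 + 16 + 4)*(-222) = 25*(-222) = -5550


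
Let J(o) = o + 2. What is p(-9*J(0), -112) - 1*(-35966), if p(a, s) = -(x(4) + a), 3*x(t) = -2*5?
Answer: 107962/3 ≈ 35987.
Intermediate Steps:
J(o) = 2 + o
x(t) = -10/3 (x(t) = (-2*5)/3 = (1/3)*(-10) = -10/3)
p(a, s) = 10/3 - a (p(a, s) = -(-10/3 + a) = 10/3 - a)
p(-9*J(0), -112) - 1*(-35966) = (10/3 - (-9)*(2 + 0)) - 1*(-35966) = (10/3 - (-9)*2) + 35966 = (10/3 - 1*(-18)) + 35966 = (10/3 + 18) + 35966 = 64/3 + 35966 = 107962/3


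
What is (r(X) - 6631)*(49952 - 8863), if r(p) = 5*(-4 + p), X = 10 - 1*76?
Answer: -286842309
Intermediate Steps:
X = -66 (X = 10 - 76 = -66)
r(p) = -20 + 5*p
(r(X) - 6631)*(49952 - 8863) = ((-20 + 5*(-66)) - 6631)*(49952 - 8863) = ((-20 - 330) - 6631)*41089 = (-350 - 6631)*41089 = -6981*41089 = -286842309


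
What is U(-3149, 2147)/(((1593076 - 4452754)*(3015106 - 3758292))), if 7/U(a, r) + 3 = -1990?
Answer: -7/4235668399637244 ≈ -1.6526e-15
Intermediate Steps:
U(a, r) = -7/1993 (U(a, r) = 7/(-3 - 1990) = 7/(-1993) = 7*(-1/1993) = -7/1993)
U(-3149, 2147)/(((1593076 - 4452754)*(3015106 - 3758292))) = -7*1/((1593076 - 4452754)*(3015106 - 3758292))/1993 = -7/(1993*((-2859678*(-743186)))) = -7/1993/2125272654108 = -7/1993*1/2125272654108 = -7/4235668399637244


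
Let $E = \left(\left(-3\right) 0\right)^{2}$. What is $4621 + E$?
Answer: $4621$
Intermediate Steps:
$E = 0$ ($E = 0^{2} = 0$)
$4621 + E = 4621 + 0 = 4621$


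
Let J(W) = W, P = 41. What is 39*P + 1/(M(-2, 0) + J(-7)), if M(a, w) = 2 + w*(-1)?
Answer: 7994/5 ≈ 1598.8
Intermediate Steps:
M(a, w) = 2 - w
39*P + 1/(M(-2, 0) + J(-7)) = 39*41 + 1/((2 - 1*0) - 7) = 1599 + 1/((2 + 0) - 7) = 1599 + 1/(2 - 7) = 1599 + 1/(-5) = 1599 - 1/5 = 7994/5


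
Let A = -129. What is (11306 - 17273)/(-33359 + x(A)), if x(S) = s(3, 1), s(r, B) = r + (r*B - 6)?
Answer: 5967/33359 ≈ 0.17887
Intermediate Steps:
s(r, B) = -6 + r + B*r (s(r, B) = r + (B*r - 6) = r + (-6 + B*r) = -6 + r + B*r)
x(S) = 0 (x(S) = -6 + 3 + 1*3 = -6 + 3 + 3 = 0)
(11306 - 17273)/(-33359 + x(A)) = (11306 - 17273)/(-33359 + 0) = -5967/(-33359) = -5967*(-1/33359) = 5967/33359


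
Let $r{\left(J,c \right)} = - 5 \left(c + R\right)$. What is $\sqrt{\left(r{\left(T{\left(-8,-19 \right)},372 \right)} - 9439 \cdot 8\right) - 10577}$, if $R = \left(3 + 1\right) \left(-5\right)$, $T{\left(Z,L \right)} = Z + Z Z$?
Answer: $3 i \sqrt{9761} \approx 296.39 i$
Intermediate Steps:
$T{\left(Z,L \right)} = Z + Z^{2}$
$R = -20$ ($R = 4 \left(-5\right) = -20$)
$r{\left(J,c \right)} = 100 - 5 c$ ($r{\left(J,c \right)} = - 5 \left(c - 20\right) = - 5 \left(-20 + c\right) = 100 - 5 c$)
$\sqrt{\left(r{\left(T{\left(-8,-19 \right)},372 \right)} - 9439 \cdot 8\right) - 10577} = \sqrt{\left(\left(100 - 1860\right) - 9439 \cdot 8\right) - 10577} = \sqrt{\left(\left(100 - 1860\right) - 75512\right) - 10577} = \sqrt{\left(-1760 - 75512\right) - 10577} = \sqrt{-77272 - 10577} = \sqrt{-87849} = 3 i \sqrt{9761}$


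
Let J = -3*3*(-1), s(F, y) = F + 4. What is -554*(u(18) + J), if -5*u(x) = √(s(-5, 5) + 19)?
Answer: -4986 + 1662*√2/5 ≈ -4515.9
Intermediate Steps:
s(F, y) = 4 + F
J = 9 (J = -9*(-1) = 9)
u(x) = -3*√2/5 (u(x) = -√((4 - 5) + 19)/5 = -√(-1 + 19)/5 = -3*√2/5)
-554*(u(18) + J) = -554*(-3*√2/5 + 9) = -554*(9 - 3*√2/5) = -4986 + 1662*√2/5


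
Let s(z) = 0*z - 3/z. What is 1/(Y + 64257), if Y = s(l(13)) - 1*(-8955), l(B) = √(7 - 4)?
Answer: 24404/1786665647 + √3/5359996941 ≈ 1.3659e-5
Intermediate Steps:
l(B) = √3
s(z) = -3/z (s(z) = 0 - 3/z = -3/z)
Y = 8955 - √3 (Y = -3*√3/3 - 1*(-8955) = -√3 + 8955 = 8955 - √3 ≈ 8953.3)
1/(Y + 64257) = 1/((8955 - √3) + 64257) = 1/(73212 - √3)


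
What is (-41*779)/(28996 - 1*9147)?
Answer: -31939/19849 ≈ -1.6091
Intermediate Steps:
(-41*779)/(28996 - 1*9147) = -31939/(28996 - 9147) = -31939/19849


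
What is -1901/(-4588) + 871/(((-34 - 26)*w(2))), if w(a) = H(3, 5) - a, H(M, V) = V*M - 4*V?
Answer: 599321/240870 ≈ 2.4882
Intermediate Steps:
H(M, V) = -4*V + M*V (H(M, V) = M*V - 4*V = -4*V + M*V)
w(a) = -5 - a (w(a) = 5*(-4 + 3) - a = 5*(-1) - a = -5 - a)
-1901/(-4588) + 871/(((-34 - 26)*w(2))) = -1901/(-4588) + 871/(((-34 - 26)*(-5 - 1*2))) = -1901*(-1/4588) + 871/((-60*(-5 - 2))) = 1901/4588 + 871/((-60*(-7))) = 1901/4588 + 871/420 = 599321/240870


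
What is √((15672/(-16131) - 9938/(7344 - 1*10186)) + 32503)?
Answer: 2*√9682095144285695/1091531 ≈ 180.29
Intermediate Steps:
√((15672/(-16131) - 9938/(7344 - 1*10186)) + 32503) = √((15672*(-1/16131) - 9938/(7344 - 10186)) + 32503) = √((-5224/5377 - 9938/(-2842)) + 32503) = √((-5224/5377 - 9938*(-1/2842)) + 32503) = √((-5224/5377 + 4969/1421) + 32503) = √(19295009/7640717 + 32503) = √(248365519660/7640717) = 2*√9682095144285695/1091531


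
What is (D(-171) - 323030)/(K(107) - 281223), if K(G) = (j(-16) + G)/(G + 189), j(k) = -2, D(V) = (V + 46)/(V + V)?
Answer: 16350467980/14234365413 ≈ 1.1487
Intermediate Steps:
D(V) = (46 + V)/(2*V) (D(V) = (46 + V)/((2*V)) = (46 + V)*(1/(2*V)) = (46 + V)/(2*V))
K(G) = (-2 + G)/(189 + G) (K(G) = (-2 + G)/(G + 189) = (-2 + G)/(189 + G))
(D(-171) - 323030)/(K(107) - 281223) = ((½)*(46 - 171)/(-171) - 323030)/((-2 + 107)/(189 + 107) - 281223) = ((½)*(-1/171)*(-125) - 323030)/(105/296 - 281223) = (125/342 - 323030)/((1/296)*105 - 281223) = -110476135/(342*(105/296 - 281223)) = -110476135/(342*(-83241903/296)) = -110476135/342*(-296/83241903) = 16350467980/14234365413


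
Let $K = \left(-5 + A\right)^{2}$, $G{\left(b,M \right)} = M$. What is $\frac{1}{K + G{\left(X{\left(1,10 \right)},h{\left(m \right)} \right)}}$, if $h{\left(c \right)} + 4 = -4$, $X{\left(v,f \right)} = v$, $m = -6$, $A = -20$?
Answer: $\frac{1}{617} \approx 0.0016207$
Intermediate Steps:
$h{\left(c \right)} = -8$ ($h{\left(c \right)} = -4 - 4 = -8$)
$K = 625$ ($K = \left(-5 - 20\right)^{2} = \left(-25\right)^{2} = 625$)
$\frac{1}{K + G{\left(X{\left(1,10 \right)},h{\left(m \right)} \right)}} = \frac{1}{625 - 8} = \frac{1}{617}$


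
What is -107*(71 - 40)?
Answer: -3317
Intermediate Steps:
-107*(71 - 40) = -107*31 = -3317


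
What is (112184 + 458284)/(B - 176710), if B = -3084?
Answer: -285234/89897 ≈ -3.1729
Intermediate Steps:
(112184 + 458284)/(B - 176710) = (112184 + 458284)/(-3084 - 176710) = 570468/(-179794) = 570468*(-1/179794) = -285234/89897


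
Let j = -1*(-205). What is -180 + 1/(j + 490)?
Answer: -125099/695 ≈ -180.00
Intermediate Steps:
j = 205
-180 + 1/(j + 490) = -180 + 1/(205 + 490) = -180 + 1/695 = -125099/695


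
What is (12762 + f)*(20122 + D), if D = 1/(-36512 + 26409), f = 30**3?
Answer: 8083318969530/10103 ≈ 8.0009e+8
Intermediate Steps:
f = 27000
D = -1/10103 (D = 1/(-10103) = -1/10103 ≈ -9.8980e-5)
(12762 + f)*(20122 + D) = (12762 + 27000)*(20122 - 1/10103) = 39762*(203292565/10103) = 8083318969530/10103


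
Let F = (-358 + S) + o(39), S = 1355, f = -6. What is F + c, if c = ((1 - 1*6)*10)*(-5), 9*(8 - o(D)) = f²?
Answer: 1251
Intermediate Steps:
o(D) = 4 (o(D) = 8 - ⅑*(-6)² = 8 - ⅑*36 = 8 - 4 = 4)
c = 250 (c = ((1 - 6)*10)*(-5) = -5*10*(-5) = -50*(-5) = 250)
F = 1001 (F = (-358 + 1355) + 4 = 997 + 4 = 1001)
F + c = 1001 + 250 = 1251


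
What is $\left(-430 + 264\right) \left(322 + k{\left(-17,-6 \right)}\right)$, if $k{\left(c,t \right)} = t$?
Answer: $-52456$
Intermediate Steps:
$\left(-430 + 264\right) \left(322 + k{\left(-17,-6 \right)}\right) = \left(-430 + 264\right) \left(322 - 6\right) = \left(-166\right) 316 = -52456$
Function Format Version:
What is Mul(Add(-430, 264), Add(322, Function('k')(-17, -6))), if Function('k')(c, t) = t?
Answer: -52456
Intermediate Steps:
Mul(Add(-430, 264), Add(322, Function('k')(-17, -6))) = Mul(Add(-430, 264), Add(322, -6)) = Mul(-166, 316) = -52456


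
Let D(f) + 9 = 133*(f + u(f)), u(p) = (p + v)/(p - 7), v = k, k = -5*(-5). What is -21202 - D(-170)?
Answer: 231524/177 ≈ 1308.0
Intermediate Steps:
k = 25
v = 25
u(p) = (25 + p)/(-7 + p) (u(p) = (p + 25)/(p - 7) = (25 + p)/(-7 + p))
D(f) = -9 + 133*f + 133*(25 + f)/(-7 + f) (D(f) = -9 + 133*(f + (25 + f)/(-7 + f)) = -9 + (133*f + 133*(25 + f)/(-7 + f)) = -9 + 133*f + 133*(25 + f)/(-7 + f))
-21202 - D(-170) = -21202 - (3388 - 807*(-170) + 133*(-170)**2)/(-7 - 170) = -21202 - (3388 + 137190 + 133*28900)/(-177) = -21202 - (-1)*(3388 + 137190 + 3843700)/177 = -21202 - (-1)*3984278/177 = -21202 - 1*(-3984278/177) = -21202 + 3984278/177 = 231524/177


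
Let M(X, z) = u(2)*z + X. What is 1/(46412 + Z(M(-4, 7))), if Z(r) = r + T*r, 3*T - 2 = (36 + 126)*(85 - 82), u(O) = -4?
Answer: 3/123524 ≈ 2.4287e-5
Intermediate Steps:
T = 488/3 (T = ⅔ + ((36 + 126)*(85 - 82))/3 = ⅔ + (162*3)/3 = ⅔ + (⅓)*486 = ⅔ + 162 = 488/3 ≈ 162.67)
M(X, z) = X - 4*z (M(X, z) = -4*z + X = X - 4*z)
Z(r) = 491*r/3 (Z(r) = r + 488*r/3 = 491*r/3)
1/(46412 + Z(M(-4, 7))) = 1/(46412 + 491*(-4 - 4*7)/3) = 1/(46412 + 491*(-4 - 28)/3) = 1/(46412 + (491/3)*(-32)) = 1/(46412 - 15712/3) = 1/(123524/3) = 3/123524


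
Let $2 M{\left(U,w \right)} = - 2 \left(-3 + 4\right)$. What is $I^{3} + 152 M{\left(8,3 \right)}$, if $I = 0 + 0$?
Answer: $-152$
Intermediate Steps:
$I = 0$
$M{\left(U,w \right)} = -1$ ($M{\left(U,w \right)} = \frac{\left(-2\right) \left(-3 + 4\right)}{2} = \frac{\left(-2\right) 1}{2} = \frac{1}{2} \left(-2\right) = -1$)
$I^{3} + 152 M{\left(8,3 \right)} = 0^{3} + 152 \left(-1\right) = 0 - 152 = -152$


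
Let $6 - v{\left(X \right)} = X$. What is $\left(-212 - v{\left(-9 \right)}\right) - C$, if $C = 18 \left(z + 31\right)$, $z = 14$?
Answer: $-1037$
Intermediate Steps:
$v{\left(X \right)} = 6 - X$
$C = 810$ ($C = 18 \left(14 + 31\right) = 18 \cdot 45 = 810$)
$\left(-212 - v{\left(-9 \right)}\right) - C = \left(-212 - \left(6 - -9\right)\right) - 810 = \left(-212 - \left(6 + 9\right)\right) - 810 = \left(-212 - 15\right) - 810 = -227 - 810 = -1037$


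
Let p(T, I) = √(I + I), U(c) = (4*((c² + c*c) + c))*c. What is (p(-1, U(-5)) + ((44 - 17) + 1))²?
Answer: -1016 + 1680*I*√2 ≈ -1016.0 + 2375.9*I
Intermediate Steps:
U(c) = c*(4*c + 8*c²) (U(c) = (4*((c² + c²) + c))*c = (4*(2*c² + c))*c = (4*(c + 2*c²))*c = (4*c + 8*c²)*c = c*(4*c + 8*c²))
p(T, I) = √2*√I (p(T, I) = √(2*I) = √2*√I)
(p(-1, U(-5)) + ((44 - 17) + 1))² = (√2*√((-5)²*(4 + 8*(-5))) + ((44 - 17) + 1))² = (√2*√(25*(4 - 40)) + (27 + 1))² = (√2*√(25*(-36)) + 28)² = (√2*√(-900) + 28)² = (√2*(30*I) + 28)² = (30*I*√2 + 28)² = (28 + 30*I*√2)²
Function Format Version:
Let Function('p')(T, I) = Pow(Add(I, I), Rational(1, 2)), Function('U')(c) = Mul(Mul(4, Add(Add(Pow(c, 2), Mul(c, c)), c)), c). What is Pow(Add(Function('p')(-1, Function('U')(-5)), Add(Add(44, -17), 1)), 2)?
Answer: Add(-1016, Mul(1680, I, Pow(2, Rational(1, 2)))) ≈ Add(-1016.0, Mul(2375.9, I))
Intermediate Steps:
Function('U')(c) = Mul(c, Add(Mul(4, c), Mul(8, Pow(c, 2)))) (Function('U')(c) = Mul(Mul(4, Add(Add(Pow(c, 2), Pow(c, 2)), c)), c) = Mul(Mul(4, Add(Mul(2, Pow(c, 2)), c)), c) = Mul(Mul(4, Add(c, Mul(2, Pow(c, 2)))), c) = Mul(Add(Mul(4, c), Mul(8, Pow(c, 2))), c) = Mul(c, Add(Mul(4, c), Mul(8, Pow(c, 2)))))
Function('p')(T, I) = Mul(Pow(2, Rational(1, 2)), Pow(I, Rational(1, 2))) (Function('p')(T, I) = Pow(Mul(2, I), Rational(1, 2)) = Mul(Pow(2, Rational(1, 2)), Pow(I, Rational(1, 2))))
Pow(Add(Function('p')(-1, Function('U')(-5)), Add(Add(44, -17), 1)), 2) = Pow(Add(Mul(Pow(2, Rational(1, 2)), Pow(Mul(Pow(-5, 2), Add(4, Mul(8, -5))), Rational(1, 2))), Add(Add(44, -17), 1)), 2) = Pow(Add(Mul(Pow(2, Rational(1, 2)), Pow(Mul(25, Add(4, -40)), Rational(1, 2))), Add(27, 1)), 2) = Pow(Add(Mul(Pow(2, Rational(1, 2)), Pow(Mul(25, -36), Rational(1, 2))), 28), 2) = Pow(Add(Mul(Pow(2, Rational(1, 2)), Pow(-900, Rational(1, 2))), 28), 2) = Pow(Add(Mul(Pow(2, Rational(1, 2)), Mul(30, I)), 28), 2) = Pow(Add(Mul(30, I, Pow(2, Rational(1, 2))), 28), 2) = Pow(Add(28, Mul(30, I, Pow(2, Rational(1, 2)))), 2)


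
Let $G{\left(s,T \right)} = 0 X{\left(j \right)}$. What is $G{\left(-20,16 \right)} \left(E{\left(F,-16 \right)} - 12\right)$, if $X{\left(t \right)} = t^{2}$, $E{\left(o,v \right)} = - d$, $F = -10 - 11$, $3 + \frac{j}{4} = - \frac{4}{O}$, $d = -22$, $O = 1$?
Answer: $0$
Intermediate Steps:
$j = -28$ ($j = -12 + 4 \left(- \frac{4}{1}\right) = -12 + 4 \left(\left(-4\right) 1\right) = -12 + 4 \left(-4\right) = -12 - 16 = -28$)
$F = -21$ ($F = -10 - 11 = -21$)
$E{\left(o,v \right)} = 22$ ($E{\left(o,v \right)} = \left(-1\right) \left(-22\right) = 22$)
$G{\left(s,T \right)} = 0$ ($G{\left(s,T \right)} = 0 \left(-28\right)^{2} = 0 \cdot 784 = 0$)
$G{\left(-20,16 \right)} \left(E{\left(F,-16 \right)} - 12\right) = 0 \left(22 - 12\right) = 0 \cdot 10 = 0$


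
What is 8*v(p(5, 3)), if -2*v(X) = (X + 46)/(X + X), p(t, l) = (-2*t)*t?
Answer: -4/25 ≈ -0.16000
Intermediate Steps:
p(t, l) = -2*t²
v(X) = -(46 + X)/(4*X) (v(X) = -(X + 46)/(2*(X + X)) = -(46 + X)/(2*(2*X)) = -(46 + X)*1/(2*X)/2 = -(46 + X)/(4*X))
8*v(p(5, 3)) = 8*((-46 - (-2)*5²)/(4*((-2*5²)))) = 8*((-46 - (-2)*25)/(4*((-2*25)))) = 8*((¼)*(-46 - 1*(-50))/(-50)) = 8*((¼)*(-1/50)*(-46 + 50)) = 8*((¼)*(-1/50)*4) = 8*(-1/50) = -4/25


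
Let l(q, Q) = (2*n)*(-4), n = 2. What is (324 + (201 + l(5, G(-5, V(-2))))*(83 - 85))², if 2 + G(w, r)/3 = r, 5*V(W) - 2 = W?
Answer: 2116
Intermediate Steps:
V(W) = ⅖ + W/5
G(w, r) = -6 + 3*r
l(q, Q) = -16 (l(q, Q) = (2*2)*(-4) = 4*(-4) = -16)
(324 + (201 + l(5, G(-5, V(-2))))*(83 - 85))² = (324 + (201 - 16)*(83 - 85))² = (324 + 185*(-2))² = (324 - 370)² = (-46)² = 2116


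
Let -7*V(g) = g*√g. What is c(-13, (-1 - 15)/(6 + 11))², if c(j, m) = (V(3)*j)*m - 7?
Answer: 1862017/14161 + 1248*√3/17 ≈ 258.64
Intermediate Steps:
V(g) = -g^(3/2)/7 (V(g) = -g*√g/7 = -g^(3/2)/7)
c(j, m) = -7 - 3*j*m*√3/7 (c(j, m) = ((-3*√3/7)*j)*m - 7 = (-3*j*√3/7)*m - 7 = -3*j*m*√3/7 - 7 = -7 - 3*j*m*√3/7)
c(-13, (-1 - 15)/(6 + 11))² = (-7 - 3/7*(-13)*(-1 - 15)/(6 + 11)*√3)² = (-7 - 3/7*(-13)*(-16/17)*√3)² = (-7 - 624*√3/119)²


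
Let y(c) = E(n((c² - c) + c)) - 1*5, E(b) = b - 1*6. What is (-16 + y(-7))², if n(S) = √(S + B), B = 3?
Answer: 781 - 108*√13 ≈ 391.60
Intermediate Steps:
n(S) = √(3 + S) (n(S) = √(S + 3) = √(3 + S))
E(b) = -6 + b (E(b) = b - 6 = -6 + b)
y(c) = -11 + √(3 + c²) (y(c) = (-6 + √(3 + ((c² - c) + c))) - 1*5 = (-6 + √(3 + c²)) - 5 = -11 + √(3 + c²))
(-16 + y(-7))² = (-16 + (-11 + √(3 + (-7)²)))² = (-16 + (-11 + √(3 + 49)))² = (-16 + (-11 + √52))² = (-16 + (-11 + 2*√13))² = (-27 + 2*√13)²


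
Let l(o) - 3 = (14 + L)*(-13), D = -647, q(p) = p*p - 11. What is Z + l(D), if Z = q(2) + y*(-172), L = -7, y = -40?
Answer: 6785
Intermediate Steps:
q(p) = -11 + p² (q(p) = p² - 11 = -11 + p²)
l(o) = -88 (l(o) = 3 + (14 - 7)*(-13) = 3 + 7*(-13) = 3 - 91 = -88)
Z = 6873 (Z = (-11 + 2²) - 40*(-172) = (-11 + 4) + 6880 = -7 + 6880 = 6873)
Z + l(D) = 6873 - 88 = 6785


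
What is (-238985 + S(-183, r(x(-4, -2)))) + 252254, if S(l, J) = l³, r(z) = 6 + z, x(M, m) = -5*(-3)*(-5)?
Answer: -6115218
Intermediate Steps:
x(M, m) = -75 (x(M, m) = 15*(-5) = -75)
(-238985 + S(-183, r(x(-4, -2)))) + 252254 = (-238985 + (-183)³) + 252254 = (-238985 - 6128487) + 252254 = -6367472 + 252254 = -6115218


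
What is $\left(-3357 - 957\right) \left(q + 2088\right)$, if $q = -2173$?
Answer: $366690$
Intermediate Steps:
$\left(-3357 - 957\right) \left(q + 2088\right) = \left(-3357 - 957\right) \left(-2173 + 2088\right) = \left(-4314\right) \left(-85\right) = 366690$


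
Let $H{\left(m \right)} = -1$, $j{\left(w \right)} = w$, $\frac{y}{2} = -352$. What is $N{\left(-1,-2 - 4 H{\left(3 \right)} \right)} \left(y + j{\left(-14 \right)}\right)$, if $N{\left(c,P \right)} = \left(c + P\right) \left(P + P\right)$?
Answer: $-2872$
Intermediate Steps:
$y = -704$ ($y = 2 \left(-352\right) = -704$)
$N{\left(c,P \right)} = 2 P \left(P + c\right)$ ($N{\left(c,P \right)} = \left(P + c\right) 2 P = 2 P \left(P + c\right)$)
$N{\left(-1,-2 - 4 H{\left(3 \right)} \right)} \left(y + j{\left(-14 \right)}\right) = 2 \left(-2 - -4\right) \left(\left(-2 - -4\right) - 1\right) \left(-704 - 14\right) = 2 \left(-2 + 4\right) \left(\left(-2 + 4\right) - 1\right) \left(-718\right) = 2 \cdot 2 \left(2 - 1\right) \left(-718\right) = 2 \cdot 2 \cdot 1 \left(-718\right) = 4 \left(-718\right) = -2872$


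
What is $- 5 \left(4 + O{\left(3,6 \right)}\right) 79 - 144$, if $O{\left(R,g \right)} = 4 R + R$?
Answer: $-7649$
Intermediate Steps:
$O{\left(R,g \right)} = 5 R$
$- 5 \left(4 + O{\left(3,6 \right)}\right) 79 - 144 = - 5 \left(4 + 5 \cdot 3\right) 79 - 144 = - 5 \left(4 + 15\right) 79 - 144 = \left(-5\right) 19 \cdot 79 - 144 = \left(-95\right) 79 - 144 = -7505 - 144 = -7649$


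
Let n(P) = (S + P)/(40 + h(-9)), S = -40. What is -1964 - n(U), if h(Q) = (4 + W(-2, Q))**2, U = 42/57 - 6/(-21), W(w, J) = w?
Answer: -2872036/1463 ≈ -1963.1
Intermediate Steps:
U = 136/133 (U = 42*(1/57) - 6*(-1/21) = 14/19 + 2/7 = 136/133 ≈ 1.0226)
h(Q) = 4 (h(Q) = (4 - 2)**2 = 2**2 = 4)
n(P) = -10/11 + P/44 (n(P) = (-40 + P)/(40 + 4) = (-40 + P)/44 = (-40 + P)*(1/44) = -10/11 + P/44)
-1964 - n(U) = -1964 - (-10/11 + (1/44)*(136/133)) = -1964 - (-10/11 + 34/1463) = -1964 - 1*(-1296/1463) = -1964 + 1296/1463 = -2872036/1463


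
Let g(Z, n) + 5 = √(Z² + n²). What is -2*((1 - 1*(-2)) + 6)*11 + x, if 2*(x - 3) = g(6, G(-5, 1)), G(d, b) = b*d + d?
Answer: -395/2 + √34 ≈ -191.67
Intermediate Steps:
G(d, b) = d + b*d
g(Z, n) = -5 + √(Z² + n²)
x = ½ + √34 (x = 3 + (-5 + √(6² + (-5*(1 + 1))²))/2 = 3 + (-5 + √(36 + (-5*2)²))/2 = 3 + (-5 + √(36 + (-10)²))/2 = 3 + (-5 + √(36 + 100))/2 = 3 + (-5 + √136)/2 = 3 + (-5 + 2*√34)/2 = 3 + (-5/2 + √34) = ½ + √34 ≈ 6.3309)
-2*((1 - 1*(-2)) + 6)*11 + x = -2*((1 - 1*(-2)) + 6)*11 + (½ + √34) = -2*((1 + 2) + 6)*11 + (½ + √34) = -2*(3 + 6)*11 + (½ + √34) = -2*9*11 + (½ + √34) = -18*11 + (½ + √34) = -198 + (½ + √34) = -395/2 + √34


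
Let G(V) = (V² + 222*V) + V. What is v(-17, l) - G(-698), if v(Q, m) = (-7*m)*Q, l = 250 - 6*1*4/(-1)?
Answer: -298944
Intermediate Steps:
l = 274 (l = 250 - 6*4*(-1) = 250 - 6*(-4) = 250 - 1*(-24) = 250 + 24 = 274)
v(Q, m) = -7*Q*m
G(V) = V² + 223*V
v(-17, l) - G(-698) = -7*(-17)*274 - (-698)*(223 - 698) = 32606 - (-698)*(-475) = 32606 - 1*331550 = 32606 - 331550 = -298944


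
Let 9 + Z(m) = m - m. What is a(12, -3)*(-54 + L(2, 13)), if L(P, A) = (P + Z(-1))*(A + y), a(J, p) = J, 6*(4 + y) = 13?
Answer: -1586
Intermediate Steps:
y = -11/6 (y = -4 + (⅙)*13 = -4 + 13/6 = -11/6 ≈ -1.8333)
Z(m) = -9 (Z(m) = -9 + (m - m) = -9 + 0 = -9)
L(P, A) = (-9 + P)*(-11/6 + A) (L(P, A) = (P - 9)*(A - 11/6) = (-9 + P)*(-11/6 + A))
a(12, -3)*(-54 + L(2, 13)) = 12*(-54 + (33/2 - 9*13 - 11/6*2 + 13*2)) = 12*(-54 + (33/2 - 117 - 11/3 + 26)) = 12*(-54 - 469/6) = 12*(-793/6) = -1586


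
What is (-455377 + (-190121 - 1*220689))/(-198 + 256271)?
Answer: -866187/256073 ≈ -3.3826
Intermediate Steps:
(-455377 + (-190121 - 1*220689))/(-198 + 256271) = (-455377 + (-190121 - 220689))/256073 = (-455377 - 410810)*(1/256073) = -866187*1/256073 = -866187/256073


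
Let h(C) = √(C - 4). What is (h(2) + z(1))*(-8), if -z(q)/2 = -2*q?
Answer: -32 - 8*I*√2 ≈ -32.0 - 11.314*I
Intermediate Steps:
z(q) = 4*q (z(q) = -(-4)*q = 4*q)
h(C) = √(-4 + C)
(h(2) + z(1))*(-8) = (√(-4 + 2) + 4*1)*(-8) = (√(-2) + 4)*(-8) = (I*√2 + 4)*(-8) = (4 + I*√2)*(-8) = -32 - 8*I*√2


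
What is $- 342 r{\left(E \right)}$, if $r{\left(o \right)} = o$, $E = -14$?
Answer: $4788$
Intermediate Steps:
$- 342 r{\left(E \right)} = \left(-342\right) \left(-14\right) = 4788$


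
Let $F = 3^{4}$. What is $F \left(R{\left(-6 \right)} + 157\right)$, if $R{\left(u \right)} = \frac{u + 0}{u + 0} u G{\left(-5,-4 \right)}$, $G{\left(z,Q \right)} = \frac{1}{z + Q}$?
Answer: $12771$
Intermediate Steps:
$G{\left(z,Q \right)} = \frac{1}{Q + z}$
$F = 81$
$R{\left(u \right)} = - \frac{u}{9}$ ($R{\left(u \right)} = \frac{\frac{u + 0}{u + 0} u}{-4 - 5} = \frac{\frac{u}{u} u}{-9} = 1 u \left(- \frac{1}{9}\right) = u \left(- \frac{1}{9}\right) = - \frac{u}{9}$)
$F \left(R{\left(-6 \right)} + 157\right) = 81 \left(\left(- \frac{1}{9}\right) \left(-6\right) + 157\right) = 81 \left(\frac{2}{3} + 157\right) = 81 \cdot \frac{473}{3} = 12771$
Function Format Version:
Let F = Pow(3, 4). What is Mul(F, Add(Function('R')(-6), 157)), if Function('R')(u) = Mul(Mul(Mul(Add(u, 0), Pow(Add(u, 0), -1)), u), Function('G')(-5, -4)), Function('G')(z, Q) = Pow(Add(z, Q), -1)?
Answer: 12771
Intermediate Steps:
Function('G')(z, Q) = Pow(Add(Q, z), -1)
F = 81
Function('R')(u) = Mul(Rational(-1, 9), u) (Function('R')(u) = Mul(Mul(Mul(Add(u, 0), Pow(Add(u, 0), -1)), u), Pow(Add(-4, -5), -1)) = Mul(Mul(Mul(u, Pow(u, -1)), u), Pow(-9, -1)) = Mul(Mul(1, u), Rational(-1, 9)) = Mul(u, Rational(-1, 9)) = Mul(Rational(-1, 9), u))
Mul(F, Add(Function('R')(-6), 157)) = Mul(81, Add(Mul(Rational(-1, 9), -6), 157)) = Mul(81, Add(Rational(2, 3), 157)) = Mul(81, Rational(473, 3)) = 12771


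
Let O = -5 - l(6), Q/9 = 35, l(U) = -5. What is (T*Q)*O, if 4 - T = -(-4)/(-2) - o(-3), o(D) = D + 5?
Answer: 0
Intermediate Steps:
o(D) = 5 + D
Q = 315 (Q = 9*35 = 315)
O = 0 (O = -5 - 1*(-5) = -5 + 5 = 0)
T = 8 (T = 4 - (-(-4)/(-2) - (5 - 3)) = 4 - (-(-4)*(-1)/2 - 1*2) = 4 - (-1*2 - 2) = 4 - (-2 - 2) = 4 - 1*(-4) = 4 + 4 = 8)
(T*Q)*O = (8*315)*0 = 2520*0 = 0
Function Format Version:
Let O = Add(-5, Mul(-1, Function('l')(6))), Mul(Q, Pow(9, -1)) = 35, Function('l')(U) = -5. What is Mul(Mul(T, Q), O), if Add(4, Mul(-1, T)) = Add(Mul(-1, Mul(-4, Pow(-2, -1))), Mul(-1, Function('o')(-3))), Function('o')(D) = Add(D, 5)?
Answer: 0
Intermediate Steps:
Function('o')(D) = Add(5, D)
Q = 315 (Q = Mul(9, 35) = 315)
O = 0 (O = Add(-5, Mul(-1, -5)) = Add(-5, 5) = 0)
T = 8 (T = Add(4, Mul(-1, Add(Mul(-1, Mul(-4, Pow(-2, -1))), Mul(-1, Add(5, -3))))) = Add(4, Mul(-1, Add(Mul(-1, Mul(-4, Rational(-1, 2))), Mul(-1, 2)))) = Add(4, Mul(-1, Add(Mul(-1, 2), -2))) = Add(4, Mul(-1, Add(-2, -2))) = Add(4, Mul(-1, -4)) = Add(4, 4) = 8)
Mul(Mul(T, Q), O) = Mul(Mul(8, 315), 0) = Mul(2520, 0) = 0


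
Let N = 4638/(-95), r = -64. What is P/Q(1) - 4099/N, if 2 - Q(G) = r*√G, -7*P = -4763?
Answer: 1530272/16233 ≈ 94.269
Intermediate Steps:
P = 4763/7 (P = -⅐*(-4763) = 4763/7 ≈ 680.43)
Q(G) = 2 + 64*√G (Q(G) = 2 - (-64)*√G = 2 + 64*√G)
N = -4638/95 (N = 4638*(-1/95) = -4638/95 ≈ -48.821)
P/Q(1) - 4099/N = 4763/(7*(2 + 64*√1)) - 4099/(-4638/95) = 4763/(7*(2 + 64*1)) - 4099*(-95/4638) = 4763/(7*(2 + 64)) + 389405/4638 = (4763/7)/66 + 389405/4638 = (4763/7)*(1/66) + 389405/4638 = 433/42 + 389405/4638 = 1530272/16233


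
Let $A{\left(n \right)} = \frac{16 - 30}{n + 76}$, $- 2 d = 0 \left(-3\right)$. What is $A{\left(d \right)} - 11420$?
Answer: $- \frac{433967}{38} \approx -11420.0$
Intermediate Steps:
$d = 0$ ($d = - \frac{0 \left(-3\right)}{2} = \left(- \frac{1}{2}\right) 0 = 0$)
$A{\left(n \right)} = - \frac{14}{76 + n}$
$A{\left(d \right)} - 11420 = - \frac{14}{76 + 0} - 11420 = - \frac{14}{76} - 11420 = \left(-14\right) \frac{1}{76} - 11420 = - \frac{7}{38} - 11420 = - \frac{433967}{38}$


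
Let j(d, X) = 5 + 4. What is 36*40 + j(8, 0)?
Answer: 1449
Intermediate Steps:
j(d, X) = 9
36*40 + j(8, 0) = 36*40 + 9 = 1440 + 9 = 1449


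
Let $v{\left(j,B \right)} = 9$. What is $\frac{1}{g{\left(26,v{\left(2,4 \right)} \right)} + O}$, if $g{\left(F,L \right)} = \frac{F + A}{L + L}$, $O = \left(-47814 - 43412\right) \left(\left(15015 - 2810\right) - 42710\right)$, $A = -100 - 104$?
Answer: $\frac{9}{25045642081} \approx 3.5934 \cdot 10^{-10}$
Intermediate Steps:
$A = -204$ ($A = -100 - 104 = -204$)
$O = 2782849130$ ($O = - 91226 \left(\left(15015 - 2810\right) - 42710\right) = - 91226 \left(12205 - 42710\right) = \left(-91226\right) \left(-30505\right) = 2782849130$)
$g{\left(F,L \right)} = \frac{-204 + F}{2 L}$ ($g{\left(F,L \right)} = \frac{F - 204}{L + L} = \frac{-204 + F}{2 L}$)
$\frac{1}{g{\left(26,v{\left(2,4 \right)} \right)} + O} = \frac{1}{\frac{-204 + 26}{2 \cdot 9} + 2782849130} = \frac{1}{\frac{1}{2} \cdot \frac{1}{9} \left(-178\right) + 2782849130} = \frac{1}{- \frac{89}{9} + 2782849130} = \frac{1}{\frac{25045642081}{9}} = \frac{9}{25045642081}$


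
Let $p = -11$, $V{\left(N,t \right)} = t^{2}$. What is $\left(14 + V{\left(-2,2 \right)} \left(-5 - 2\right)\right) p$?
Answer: $154$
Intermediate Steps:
$\left(14 + V{\left(-2,2 \right)} \left(-5 - 2\right)\right) p = \left(14 + 2^{2} \left(-5 - 2\right)\right) \left(-11\right) = \left(14 + 4 \left(-7\right)\right) \left(-11\right) = \left(14 - 28\right) \left(-11\right) = \left(-14\right) \left(-11\right) = 154$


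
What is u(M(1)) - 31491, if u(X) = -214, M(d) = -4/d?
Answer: -31705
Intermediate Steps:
u(M(1)) - 31491 = -214 - 31491 = -31705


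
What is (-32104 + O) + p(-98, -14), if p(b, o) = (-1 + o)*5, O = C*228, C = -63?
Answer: -46543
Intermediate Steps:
O = -14364 (O = -63*228 = -14364)
p(b, o) = -5 + 5*o
(-32104 + O) + p(-98, -14) = (-32104 - 14364) + (-5 + 5*(-14)) = -46468 + (-5 - 70) = -46468 - 75 = -46543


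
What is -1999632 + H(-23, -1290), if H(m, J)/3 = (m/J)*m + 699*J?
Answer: -2023048189/430 ≈ -4.7048e+6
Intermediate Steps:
H(m, J) = 2097*J + 3*m²/J (H(m, J) = 3*((m/J)*m + 699*J) = 3*(m²/J + 699*J) = 3*(699*J + m²/J) = 2097*J + 3*m²/J)
-1999632 + H(-23, -1290) = -1999632 + (2097*(-1290) + 3*(-23)²/(-1290)) = -1999632 + (-2705130 + 3*(-1/1290)*529) = -1999632 + (-2705130 - 529/430) = -1999632 - 1163206429/430 = -2023048189/430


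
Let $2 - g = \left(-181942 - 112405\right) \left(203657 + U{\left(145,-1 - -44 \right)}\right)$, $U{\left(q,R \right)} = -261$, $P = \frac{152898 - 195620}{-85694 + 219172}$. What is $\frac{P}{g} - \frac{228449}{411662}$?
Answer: $- \frac{228197554875125416934}{411208899290865316563} \approx -0.55494$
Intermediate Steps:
$P = - \frac{21361}{66739}$ ($P = - \frac{42722}{133478} = \left(-42722\right) \frac{1}{133478} = - \frac{21361}{66739} \approx -0.32007$)
$g = 59869002414$ ($g = 2 - \left(-181942 - 112405\right) \left(203657 - 261\right) = 2 - \left(-294347\right) 203396 = 2 - -59869002412 = 2 + 59869002412 = 59869002414$)
$\frac{P}{g} - \frac{228449}{411662} = - \frac{21361}{66739 \cdot 59869002414} - \frac{228449}{411662} = \left(- \frac{21361}{66739}\right) \frac{1}{59869002414} - \frac{228449}{411662} = - \frac{21361}{3995597352107946} - \frac{228449}{411662} = - \frac{228197554875125416934}{411208899290865316563}$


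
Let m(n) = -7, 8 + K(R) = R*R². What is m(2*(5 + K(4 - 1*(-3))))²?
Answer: 49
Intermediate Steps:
K(R) = -8 + R³ (K(R) = -8 + R*R² = -8 + R³)
m(2*(5 + K(4 - 1*(-3))))² = (-7)² = 49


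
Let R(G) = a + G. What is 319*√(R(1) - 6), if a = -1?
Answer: 319*I*√6 ≈ 781.39*I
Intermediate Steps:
R(G) = -1 + G
319*√(R(1) - 6) = 319*√((-1 + 1) - 6) = 319*√(0 - 6) = 319*√(-6) = 319*(I*√6) = 319*I*√6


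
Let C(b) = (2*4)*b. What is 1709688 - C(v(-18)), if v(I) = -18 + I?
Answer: 1709976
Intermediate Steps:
C(b) = 8*b
1709688 - C(v(-18)) = 1709688 - 8*(-18 - 18) = 1709688 - 8*(-36) = 1709688 - 1*(-288) = 1709688 + 288 = 1709976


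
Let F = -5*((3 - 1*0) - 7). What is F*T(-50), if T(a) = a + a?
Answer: -2000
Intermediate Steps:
T(a) = 2*a
F = 20 (F = -5*((3 + 0) - 7) = -5*(3 - 7) = -5*(-4) = 20)
F*T(-50) = 20*(2*(-50)) = 20*(-100) = -2000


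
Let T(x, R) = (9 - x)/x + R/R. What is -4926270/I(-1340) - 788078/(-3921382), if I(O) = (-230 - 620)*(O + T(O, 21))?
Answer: -246830159598109/59850784898923 ≈ -4.1241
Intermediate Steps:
T(x, R) = 1 + (9 - x)/x (T(x, R) = (9 - x)/x + 1 = 1 + (9 - x)/x)
I(O) = -7650/O - 850*O (I(O) = (-230 - 620)*(O + 9/O) = -850*(O + 9/O) = -7650/O - 850*O)
-4926270/I(-1340) - 788078/(-3921382) = -4926270/(-7650/(-1340) - 850*(-1340)) - 788078/(-3921382) = -4926270/(-7650*(-1/1340) + 1139000) - 788078*(-1/3921382) = -4926270/(765/134 + 1139000) + 394039/1960691 = -4926270/152626765/134 + 394039/1960691 = -4926270*134/152626765 + 394039/1960691 = -132024036/30525353 + 394039/1960691 = -246830159598109/59850784898923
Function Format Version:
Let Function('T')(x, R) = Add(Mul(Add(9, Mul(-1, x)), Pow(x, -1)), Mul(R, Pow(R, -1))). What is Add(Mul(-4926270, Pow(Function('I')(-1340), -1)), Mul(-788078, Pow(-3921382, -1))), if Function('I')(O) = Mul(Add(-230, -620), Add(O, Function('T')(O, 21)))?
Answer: Rational(-246830159598109, 59850784898923) ≈ -4.1241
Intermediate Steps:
Function('T')(x, R) = Add(1, Mul(Pow(x, -1), Add(9, Mul(-1, x)))) (Function('T')(x, R) = Add(Mul(Pow(x, -1), Add(9, Mul(-1, x))), 1) = Add(1, Mul(Pow(x, -1), Add(9, Mul(-1, x)))))
Function('I')(O) = Add(Mul(-7650, Pow(O, -1)), Mul(-850, O)) (Function('I')(O) = Mul(Add(-230, -620), Add(O, Mul(9, Pow(O, -1)))) = Mul(-850, Add(O, Mul(9, Pow(O, -1)))) = Add(Mul(-7650, Pow(O, -1)), Mul(-850, O)))
Add(Mul(-4926270, Pow(Function('I')(-1340), -1)), Mul(-788078, Pow(-3921382, -1))) = Add(Mul(-4926270, Pow(Add(Mul(-7650, Pow(-1340, -1)), Mul(-850, -1340)), -1)), Mul(-788078, Pow(-3921382, -1))) = Add(Mul(-4926270, Pow(Add(Mul(-7650, Rational(-1, 1340)), 1139000), -1)), Mul(-788078, Rational(-1, 3921382))) = Add(Mul(-4926270, Pow(Add(Rational(765, 134), 1139000), -1)), Rational(394039, 1960691)) = Add(Mul(-4926270, Pow(Rational(152626765, 134), -1)), Rational(394039, 1960691)) = Add(Mul(-4926270, Rational(134, 152626765)), Rational(394039, 1960691)) = Add(Rational(-132024036, 30525353), Rational(394039, 1960691)) = Rational(-246830159598109, 59850784898923)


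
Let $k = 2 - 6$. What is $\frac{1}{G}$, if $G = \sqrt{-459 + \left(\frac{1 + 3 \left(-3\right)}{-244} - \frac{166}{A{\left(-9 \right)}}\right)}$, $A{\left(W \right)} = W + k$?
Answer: $- \frac{i \sqrt{31176795}}{117945} \approx - 0.047341 i$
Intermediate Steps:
$k = -4$
$A{\left(W \right)} = -4 + W$ ($A{\left(W \right)} = W - 4 = -4 + W$)
$G = \frac{3 i \sqrt{31176795}}{793}$ ($G = \sqrt{-459 - \left(\frac{166}{-4 - 9} - \frac{1 + 3 \left(-3\right)}{-244}\right)} = \sqrt{-459 + \left(\left(1 - 9\right) \left(- \frac{1}{244}\right) - \frac{166}{-13}\right)} = \sqrt{-459 - - \frac{10152}{793}} = \sqrt{-459 + \left(\frac{2}{61} + \frac{166}{13}\right)} = \sqrt{-459 + \frac{10152}{793}} = \sqrt{- \frac{353835}{793}} = \frac{3 i \sqrt{31176795}}{793} \approx 21.123 i$)
$\frac{1}{G} = \frac{1}{\frac{3}{793} i \sqrt{31176795}} = - \frac{i \sqrt{31176795}}{117945}$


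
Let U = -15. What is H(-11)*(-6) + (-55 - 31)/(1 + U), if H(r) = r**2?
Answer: -5039/7 ≈ -719.86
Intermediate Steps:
H(-11)*(-6) + (-55 - 31)/(1 + U) = (-11)**2*(-6) + (-55 - 31)/(1 - 15) = 121*(-6) - 86/(-14) = -726 - 86*(-1/14) = -726 + 43/7 = -5039/7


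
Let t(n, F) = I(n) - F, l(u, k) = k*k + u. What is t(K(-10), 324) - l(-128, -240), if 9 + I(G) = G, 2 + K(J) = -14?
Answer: -57821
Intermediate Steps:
l(u, k) = u + k² (l(u, k) = k² + u = u + k²)
K(J) = -16 (K(J) = -2 - 14 = -16)
I(G) = -9 + G
t(n, F) = -9 + n - F (t(n, F) = (-9 + n) - F = -9 + n - F)
t(K(-10), 324) - l(-128, -240) = (-9 - 16 - 1*324) - (-128 + (-240)²) = (-9 - 16 - 324) - (-128 + 57600) = -349 - 1*57472 = -349 - 57472 = -57821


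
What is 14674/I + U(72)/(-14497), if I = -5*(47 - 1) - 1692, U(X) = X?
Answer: -106433681/13931617 ≈ -7.6397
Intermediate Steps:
I = -1922 (I = -5*46 - 1692 = -230 - 1692 = -1922)
14674/I + U(72)/(-14497) = 14674/(-1922) + 72/(-14497) = 14674*(-1/1922) + 72*(-1/14497) = -7337/961 - 72/14497 = -106433681/13931617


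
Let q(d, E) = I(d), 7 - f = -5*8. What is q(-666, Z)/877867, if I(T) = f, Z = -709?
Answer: 47/877867 ≈ 5.3539e-5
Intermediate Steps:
f = 47 (f = 7 - (-5)*8 = 7 - 1*(-40) = 7 + 40 = 47)
I(T) = 47
q(d, E) = 47
q(-666, Z)/877867 = 47/877867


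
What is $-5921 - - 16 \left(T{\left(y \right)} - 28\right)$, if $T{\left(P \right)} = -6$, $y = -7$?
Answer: $-6465$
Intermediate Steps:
$-5921 - - 16 \left(T{\left(y \right)} - 28\right) = -5921 - - 16 \left(-6 - 28\right) = -5921 - \left(-16\right) \left(-34\right) = -5921 - 544 = -6465$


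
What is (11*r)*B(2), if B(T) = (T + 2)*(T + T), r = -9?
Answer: -1584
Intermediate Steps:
B(T) = 2*T*(2 + T) (B(T) = (2 + T)*(2*T) = 2*T*(2 + T))
(11*r)*B(2) = (11*(-9))*(2*2*(2 + 2)) = -198*2*4 = -99*16 = -1584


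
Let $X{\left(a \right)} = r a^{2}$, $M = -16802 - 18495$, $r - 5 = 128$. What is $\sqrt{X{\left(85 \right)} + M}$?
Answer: $2 \sqrt{231407} \approx 962.1$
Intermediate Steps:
$r = 133$ ($r = 5 + 128 = 133$)
$M = -35297$ ($M = -16802 - 18495 = -35297$)
$X{\left(a \right)} = 133 a^{2}$
$\sqrt{X{\left(85 \right)} + M} = \sqrt{133 \cdot 85^{2} - 35297} = \sqrt{133 \cdot 7225 - 35297} = \sqrt{960925 - 35297} = \sqrt{925628} = 2 \sqrt{231407}$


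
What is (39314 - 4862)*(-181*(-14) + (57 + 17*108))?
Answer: 152519004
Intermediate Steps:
(39314 - 4862)*(-181*(-14) + (57 + 17*108)) = 34452*(2534 + (57 + 1836)) = 34452*(2534 + 1893) = 34452*4427 = 152519004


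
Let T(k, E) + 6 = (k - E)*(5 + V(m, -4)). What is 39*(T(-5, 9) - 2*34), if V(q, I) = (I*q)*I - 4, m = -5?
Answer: 40248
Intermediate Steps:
V(q, I) = -4 + q*I² (V(q, I) = q*I² - 4 = -4 + q*I²)
T(k, E) = -6 - 79*k + 79*E (T(k, E) = -6 + (k - E)*(5 + (-4 - 5*(-4)²)) = -6 + (k - E)*(5 + (-4 - 5*16)) = -6 + (k - E)*(5 + (-4 - 80)) = -6 + (k - E)*(5 - 84) = -6 + (k - E)*(-79) = -6 + (-79*k + 79*E) = -6 - 79*k + 79*E)
39*(T(-5, 9) - 2*34) = 39*((-6 - 79*(-5) + 79*9) - 2*34) = 39*((-6 + 395 + 711) - 68) = 39*(1100 - 68) = 39*1032 = 40248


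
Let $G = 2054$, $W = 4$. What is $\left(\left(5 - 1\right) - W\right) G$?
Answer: $0$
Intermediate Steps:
$\left(\left(5 - 1\right) - W\right) G = \left(\left(5 - 1\right) - 4\right) 2054 = \left(4 - 4\right) 2054 = 0 \cdot 2054 = 0$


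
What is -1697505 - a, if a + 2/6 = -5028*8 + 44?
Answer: -4971974/3 ≈ -1.6573e+6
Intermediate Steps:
a = -120541/3 (a = -⅓ + (-5028*8 + 44) = -⅓ + (-838*48 + 44) = -⅓ + (-40224 + 44) = -⅓ - 40180 = -120541/3 ≈ -40180.)
-1697505 - a = -1697505 - 1*(-120541/3) = -1697505 + 120541/3 = -4971974/3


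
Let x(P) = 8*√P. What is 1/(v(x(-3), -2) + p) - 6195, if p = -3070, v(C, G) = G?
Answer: -19031041/3072 ≈ -6195.0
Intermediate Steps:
1/(v(x(-3), -2) + p) - 6195 = 1/(-2 - 3070) - 6195 = 1/(-3072) - 6195 = -1/3072 - 6195 = -19031041/3072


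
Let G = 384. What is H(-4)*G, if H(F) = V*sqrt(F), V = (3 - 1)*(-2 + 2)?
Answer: 0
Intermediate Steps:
V = 0 (V = 2*0 = 0)
H(F) = 0 (H(F) = 0*sqrt(F) = 0)
H(-4)*G = 0*384 = 0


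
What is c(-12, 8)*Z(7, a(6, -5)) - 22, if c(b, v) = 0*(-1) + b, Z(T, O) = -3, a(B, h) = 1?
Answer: 14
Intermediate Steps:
c(b, v) = b (c(b, v) = 0 + b = b)
c(-12, 8)*Z(7, a(6, -5)) - 22 = -12*(-3) - 22 = 36 - 22 = 14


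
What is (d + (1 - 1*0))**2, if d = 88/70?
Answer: 6241/1225 ≈ 5.0947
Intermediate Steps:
d = 44/35 (d = 88*(1/70) = 44/35 ≈ 1.2571)
(d + (1 - 1*0))**2 = (44/35 + (1 - 1*0))**2 = (44/35 + (1 + 0))**2 = (44/35 + 1)**2 = (79/35)**2 = 6241/1225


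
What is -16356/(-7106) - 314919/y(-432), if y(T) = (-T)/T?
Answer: 1118915385/3553 ≈ 3.1492e+5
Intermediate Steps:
y(T) = -1
-16356/(-7106) - 314919/y(-432) = -16356/(-7106) - 314919/(-1) = -16356*(-1/7106) - 314919*(-1) = 8178/3553 + 314919 = 1118915385/3553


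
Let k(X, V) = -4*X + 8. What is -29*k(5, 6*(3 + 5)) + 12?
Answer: 360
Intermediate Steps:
k(X, V) = 8 - 4*X
-29*k(5, 6*(3 + 5)) + 12 = -29*(8 - 4*5) + 12 = -29*(8 - 20) + 12 = -29*(-12) + 12 = 348 + 12 = 360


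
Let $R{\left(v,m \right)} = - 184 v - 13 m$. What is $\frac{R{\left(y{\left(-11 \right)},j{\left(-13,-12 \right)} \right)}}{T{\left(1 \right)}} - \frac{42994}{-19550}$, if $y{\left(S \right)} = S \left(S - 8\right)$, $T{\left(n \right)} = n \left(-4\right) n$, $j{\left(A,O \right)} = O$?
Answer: $\frac{93617122}{9775} \approx 9577.2$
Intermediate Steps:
$T{\left(n \right)} = - 4 n^{2}$ ($T{\left(n \right)} = - 4 n n = - 4 n^{2}$)
$y{\left(S \right)} = S \left(-8 + S\right)$
$\frac{R{\left(y{\left(-11 \right)},j{\left(-13,-12 \right)} \right)}}{T{\left(1 \right)}} - \frac{42994}{-19550} = \frac{- 184 \left(- 11 \left(-8 - 11\right)\right) - -156}{\left(-4\right) 1^{2}} - \frac{42994}{-19550} = \frac{- 184 \left(\left(-11\right) \left(-19\right)\right) + 156}{\left(-4\right) 1} - - \frac{21497}{9775} = \frac{\left(-184\right) 209 + 156}{-4} + \frac{21497}{9775} = \left(-38456 + 156\right) \left(- \frac{1}{4}\right) + \frac{21497}{9775} = \left(-38300\right) \left(- \frac{1}{4}\right) + \frac{21497}{9775} = 9575 + \frac{21497}{9775} = \frac{93617122}{9775}$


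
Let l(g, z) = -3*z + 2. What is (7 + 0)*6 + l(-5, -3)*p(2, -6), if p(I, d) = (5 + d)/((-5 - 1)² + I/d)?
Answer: 4461/107 ≈ 41.692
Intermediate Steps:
p(I, d) = (5 + d)/(36 + I/d) (p(I, d) = (5 + d)/((-6)² + I/d) = (5 + d)/(36 + I/d))
l(g, z) = 2 - 3*z
(7 + 0)*6 + l(-5, -3)*p(2, -6) = (7 + 0)*6 + (2 - 3*(-3))*(-6*(5 - 6)/(2 + 36*(-6))) = 7*6 + (2 + 9)*(-6*(-1)/(2 - 216)) = 42 + 11*(-6*(-1)/(-214)) = 42 + 11*(-6*(-1/214)*(-1)) = 42 + 11*(-3/107) = 42 - 33/107 = 4461/107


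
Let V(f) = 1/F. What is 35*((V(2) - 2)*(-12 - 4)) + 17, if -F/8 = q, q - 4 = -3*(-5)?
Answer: 21673/19 ≈ 1140.7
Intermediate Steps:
q = 19 (q = 4 - 3*(-5) = 4 + 15 = 19)
F = -152 (F = -8*19 = -152)
V(f) = -1/152 (V(f) = 1/(-152) = -1/152)
35*((V(2) - 2)*(-12 - 4)) + 17 = 35*((-1/152 - 2)*(-12 - 4)) + 17 = 35*(-305/152*(-16)) + 17 = 35*(610/19) + 17 = 21350/19 + 17 = 21673/19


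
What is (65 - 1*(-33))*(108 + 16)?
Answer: 12152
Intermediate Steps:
(65 - 1*(-33))*(108 + 16) = (65 + 33)*124 = 98*124 = 12152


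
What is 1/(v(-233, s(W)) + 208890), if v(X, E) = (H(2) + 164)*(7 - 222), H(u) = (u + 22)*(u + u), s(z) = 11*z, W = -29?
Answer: 1/152990 ≈ 6.5364e-6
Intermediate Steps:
H(u) = 2*u*(22 + u) (H(u) = (22 + u)*(2*u) = 2*u*(22 + u))
v(X, E) = -55900 (v(X, E) = (2*2*(22 + 2) + 164)*(7 - 222) = (2*2*24 + 164)*(-215) = (96 + 164)*(-215) = 260*(-215) = -55900)
1/(v(-233, s(W)) + 208890) = 1/(-55900 + 208890) = 1/152990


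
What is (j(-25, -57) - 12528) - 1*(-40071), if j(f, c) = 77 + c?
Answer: 27563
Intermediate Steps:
(j(-25, -57) - 12528) - 1*(-40071) = ((77 - 57) - 12528) - 1*(-40071) = (20 - 12528) + 40071 = -12508 + 40071 = 27563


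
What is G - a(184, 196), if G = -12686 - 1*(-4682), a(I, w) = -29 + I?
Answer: -8159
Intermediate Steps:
G = -8004 (G = -12686 + 4682 = -8004)
G - a(184, 196) = -8004 - (-29 + 184) = -8004 - 1*155 = -8004 - 155 = -8159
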